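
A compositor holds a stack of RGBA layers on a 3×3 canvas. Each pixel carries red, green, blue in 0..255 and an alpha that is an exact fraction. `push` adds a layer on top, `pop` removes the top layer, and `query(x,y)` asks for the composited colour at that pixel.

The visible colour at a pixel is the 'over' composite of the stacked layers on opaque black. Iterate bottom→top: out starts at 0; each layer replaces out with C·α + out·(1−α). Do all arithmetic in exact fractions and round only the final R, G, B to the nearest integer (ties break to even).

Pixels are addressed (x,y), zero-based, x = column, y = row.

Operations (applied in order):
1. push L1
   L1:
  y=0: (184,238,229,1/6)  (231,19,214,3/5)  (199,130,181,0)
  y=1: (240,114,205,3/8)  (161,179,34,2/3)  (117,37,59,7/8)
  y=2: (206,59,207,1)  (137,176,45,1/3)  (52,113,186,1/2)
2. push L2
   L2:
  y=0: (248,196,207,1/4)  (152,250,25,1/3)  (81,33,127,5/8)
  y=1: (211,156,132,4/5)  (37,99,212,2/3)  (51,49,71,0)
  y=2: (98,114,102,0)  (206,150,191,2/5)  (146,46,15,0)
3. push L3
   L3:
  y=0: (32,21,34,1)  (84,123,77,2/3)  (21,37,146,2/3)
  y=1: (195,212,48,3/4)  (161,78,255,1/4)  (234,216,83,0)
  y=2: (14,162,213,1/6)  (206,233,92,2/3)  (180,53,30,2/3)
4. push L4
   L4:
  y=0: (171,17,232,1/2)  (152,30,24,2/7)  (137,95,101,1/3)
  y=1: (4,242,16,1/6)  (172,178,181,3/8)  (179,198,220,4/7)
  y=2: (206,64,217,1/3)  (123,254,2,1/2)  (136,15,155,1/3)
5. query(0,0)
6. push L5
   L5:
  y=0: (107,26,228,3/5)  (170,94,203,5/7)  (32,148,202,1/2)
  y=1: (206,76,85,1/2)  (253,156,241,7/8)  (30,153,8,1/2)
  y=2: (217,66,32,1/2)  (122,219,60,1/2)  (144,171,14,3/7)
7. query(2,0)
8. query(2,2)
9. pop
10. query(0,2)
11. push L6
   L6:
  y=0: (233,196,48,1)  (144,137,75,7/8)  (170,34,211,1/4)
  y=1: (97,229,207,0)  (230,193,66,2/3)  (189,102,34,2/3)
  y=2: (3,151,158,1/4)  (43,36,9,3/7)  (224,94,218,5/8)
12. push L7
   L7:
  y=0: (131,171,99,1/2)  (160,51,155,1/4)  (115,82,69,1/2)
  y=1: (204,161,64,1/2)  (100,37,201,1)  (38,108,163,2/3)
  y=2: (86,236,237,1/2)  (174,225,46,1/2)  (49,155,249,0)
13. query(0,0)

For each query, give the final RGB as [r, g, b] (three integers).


query (0,0) [L1,L2,L3,L4] — begin 0,0,0
+L1 (α=1/6) → [92/3, 119/3, 229/6]
+L2 (α=1/4) → [85, 315/4, 643/8]
+L3 (α=1) → [32, 21, 34]
+L4 (α=1/2) → [203/2, 19, 133]
= [102, 19, 133]

query (2,0) [L1,L2,L3,L4,L5] — begin 0,0,0
after L1 α=0: [0, 0, 0]
after L2 α=5/8: [405/8, 165/8, 635/8]
after L3 α=2/3: [247/8, 757/24, 2971/24]
after L4 α=1/3: [265/4, 1897/36, 4183/36]
after L5 α=1/2: [393/8, 7225/72, 11455/72]
rounded: [49, 100, 159]

at x=2,y=2 over L1,L2,L3,L4,L5:
L1 α=1/2: [26, 113/2, 93]
L2 α=0: [26, 113/2, 93]
L3 α=2/3: [386/3, 325/6, 51]
L4 α=1/3: [1180/9, 370/9, 257/3]
L5 α=3/7: [8608/63, 871/9, 1154/21]
= [137, 97, 55]

(0,2) stack=L1,L2,L3,L4; from [0,0,0]:
L1 α=1: [206, 59, 207]
L2 α=0: [206, 59, 207]
L3 α=1/6: [174, 457/6, 208]
L4 α=1/3: [554/3, 649/9, 211]
→ [185, 72, 211]

(0,0) stack=L1,L2,L3,L4,L6,L7; from [0,0,0]:
L1 α=1/6: [92/3, 119/3, 229/6]
L2 α=1/4: [85, 315/4, 643/8]
L3 α=1: [32, 21, 34]
L4 α=1/2: [203/2, 19, 133]
L6 α=1: [233, 196, 48]
L7 α=1/2: [182, 367/2, 147/2]
→ [182, 184, 74]


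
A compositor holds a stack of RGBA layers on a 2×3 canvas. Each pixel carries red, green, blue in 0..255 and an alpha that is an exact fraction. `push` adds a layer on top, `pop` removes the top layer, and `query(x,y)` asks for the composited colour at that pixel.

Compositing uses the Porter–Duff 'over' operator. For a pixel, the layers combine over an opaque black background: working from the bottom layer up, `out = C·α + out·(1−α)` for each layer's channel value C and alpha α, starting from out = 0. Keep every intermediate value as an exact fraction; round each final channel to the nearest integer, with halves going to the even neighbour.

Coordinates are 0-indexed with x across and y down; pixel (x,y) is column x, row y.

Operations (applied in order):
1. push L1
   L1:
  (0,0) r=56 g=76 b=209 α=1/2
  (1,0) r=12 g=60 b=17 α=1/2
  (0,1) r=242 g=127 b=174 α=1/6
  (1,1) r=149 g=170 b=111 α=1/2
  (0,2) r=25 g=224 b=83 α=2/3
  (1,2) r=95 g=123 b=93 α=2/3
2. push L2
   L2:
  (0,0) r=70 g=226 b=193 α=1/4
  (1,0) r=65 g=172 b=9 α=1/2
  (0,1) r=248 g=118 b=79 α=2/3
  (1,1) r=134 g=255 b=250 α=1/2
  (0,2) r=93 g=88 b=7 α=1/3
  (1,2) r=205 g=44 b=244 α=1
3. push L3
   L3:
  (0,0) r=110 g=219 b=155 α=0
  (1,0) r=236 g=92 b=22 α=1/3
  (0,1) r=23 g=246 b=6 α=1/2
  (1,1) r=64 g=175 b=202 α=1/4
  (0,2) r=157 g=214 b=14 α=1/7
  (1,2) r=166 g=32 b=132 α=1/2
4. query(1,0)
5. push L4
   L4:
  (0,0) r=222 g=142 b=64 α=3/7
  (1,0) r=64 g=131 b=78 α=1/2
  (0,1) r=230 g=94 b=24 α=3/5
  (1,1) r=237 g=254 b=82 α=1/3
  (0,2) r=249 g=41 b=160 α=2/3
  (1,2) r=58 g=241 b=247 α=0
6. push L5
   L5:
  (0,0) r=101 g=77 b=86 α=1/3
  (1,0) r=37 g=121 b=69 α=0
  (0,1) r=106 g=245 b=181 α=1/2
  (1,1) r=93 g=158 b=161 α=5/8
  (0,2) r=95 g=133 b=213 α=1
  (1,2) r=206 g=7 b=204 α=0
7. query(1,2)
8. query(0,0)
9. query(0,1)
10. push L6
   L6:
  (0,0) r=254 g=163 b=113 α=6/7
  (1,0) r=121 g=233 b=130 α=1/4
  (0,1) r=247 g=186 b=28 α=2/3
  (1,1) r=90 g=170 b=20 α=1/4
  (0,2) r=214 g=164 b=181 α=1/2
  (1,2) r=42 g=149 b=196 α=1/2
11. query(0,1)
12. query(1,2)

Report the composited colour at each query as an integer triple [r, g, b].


(1,0) stack=L1,L2,L3; from [0,0,0]:
+L1 (α=1/2) → [6, 30, 17/2]
+L2 (α=1/2) → [71/2, 101, 35/4]
+L3 (α=1/3) → [307/3, 98, 79/6]
→ [102, 98, 13]

(1,2) stack=L1,L2,L3,L4,L5; from [0,0,0]:
L1 α=2/3: [190/3, 82, 62]
L2 α=1: [205, 44, 244]
L3 α=1/2: [371/2, 38, 188]
L4 α=0: [371/2, 38, 188]
L5 α=0: [371/2, 38, 188]
rounded: [186, 38, 188]

(0,0) stack=L1,L2,L3,L4,L5; from [0,0,0]:
L1 α=1/2: [28, 38, 209/2]
L2 α=1/4: [77/2, 85, 1013/8]
L3 α=0: [77/2, 85, 1013/8]
L4 α=3/7: [820/7, 766/7, 1397/14]
L5 α=1/3: [2347/21, 2071/21, 1999/21]
= [112, 99, 95]

at x=0,y=1 over L1,L2,L3,L4,L5:
+L1 (α=1/6) → [121/3, 127/6, 29]
+L2 (α=2/3) → [1609/9, 1543/18, 187/3]
+L3 (α=1/2) → [908/9, 5971/36, 205/6]
+L4 (α=3/5) → [8026/45, 11047/90, 421/15]
+L5 (α=1/2) → [6398/45, 33097/180, 1568/15]
= [142, 184, 105]

at x=0,y=1 over L1,L2,L3,L4,L5,L6:
L1 α=1/6: [121/3, 127/6, 29]
L2 α=2/3: [1609/9, 1543/18, 187/3]
L3 α=1/2: [908/9, 5971/36, 205/6]
L4 α=3/5: [8026/45, 11047/90, 421/15]
L5 α=1/2: [6398/45, 33097/180, 1568/15]
L6 α=2/3: [28628/135, 100057/540, 2408/45]
→ [212, 185, 54]

query (1,2) [L1,L2,L3,L4,L5,L6] — begin 0,0,0
L1 α=2/3: [190/3, 82, 62]
L2 α=1: [205, 44, 244]
L3 α=1/2: [371/2, 38, 188]
L4 α=0: [371/2, 38, 188]
L5 α=0: [371/2, 38, 188]
L6 α=1/2: [455/4, 187/2, 192]
= [114, 94, 192]


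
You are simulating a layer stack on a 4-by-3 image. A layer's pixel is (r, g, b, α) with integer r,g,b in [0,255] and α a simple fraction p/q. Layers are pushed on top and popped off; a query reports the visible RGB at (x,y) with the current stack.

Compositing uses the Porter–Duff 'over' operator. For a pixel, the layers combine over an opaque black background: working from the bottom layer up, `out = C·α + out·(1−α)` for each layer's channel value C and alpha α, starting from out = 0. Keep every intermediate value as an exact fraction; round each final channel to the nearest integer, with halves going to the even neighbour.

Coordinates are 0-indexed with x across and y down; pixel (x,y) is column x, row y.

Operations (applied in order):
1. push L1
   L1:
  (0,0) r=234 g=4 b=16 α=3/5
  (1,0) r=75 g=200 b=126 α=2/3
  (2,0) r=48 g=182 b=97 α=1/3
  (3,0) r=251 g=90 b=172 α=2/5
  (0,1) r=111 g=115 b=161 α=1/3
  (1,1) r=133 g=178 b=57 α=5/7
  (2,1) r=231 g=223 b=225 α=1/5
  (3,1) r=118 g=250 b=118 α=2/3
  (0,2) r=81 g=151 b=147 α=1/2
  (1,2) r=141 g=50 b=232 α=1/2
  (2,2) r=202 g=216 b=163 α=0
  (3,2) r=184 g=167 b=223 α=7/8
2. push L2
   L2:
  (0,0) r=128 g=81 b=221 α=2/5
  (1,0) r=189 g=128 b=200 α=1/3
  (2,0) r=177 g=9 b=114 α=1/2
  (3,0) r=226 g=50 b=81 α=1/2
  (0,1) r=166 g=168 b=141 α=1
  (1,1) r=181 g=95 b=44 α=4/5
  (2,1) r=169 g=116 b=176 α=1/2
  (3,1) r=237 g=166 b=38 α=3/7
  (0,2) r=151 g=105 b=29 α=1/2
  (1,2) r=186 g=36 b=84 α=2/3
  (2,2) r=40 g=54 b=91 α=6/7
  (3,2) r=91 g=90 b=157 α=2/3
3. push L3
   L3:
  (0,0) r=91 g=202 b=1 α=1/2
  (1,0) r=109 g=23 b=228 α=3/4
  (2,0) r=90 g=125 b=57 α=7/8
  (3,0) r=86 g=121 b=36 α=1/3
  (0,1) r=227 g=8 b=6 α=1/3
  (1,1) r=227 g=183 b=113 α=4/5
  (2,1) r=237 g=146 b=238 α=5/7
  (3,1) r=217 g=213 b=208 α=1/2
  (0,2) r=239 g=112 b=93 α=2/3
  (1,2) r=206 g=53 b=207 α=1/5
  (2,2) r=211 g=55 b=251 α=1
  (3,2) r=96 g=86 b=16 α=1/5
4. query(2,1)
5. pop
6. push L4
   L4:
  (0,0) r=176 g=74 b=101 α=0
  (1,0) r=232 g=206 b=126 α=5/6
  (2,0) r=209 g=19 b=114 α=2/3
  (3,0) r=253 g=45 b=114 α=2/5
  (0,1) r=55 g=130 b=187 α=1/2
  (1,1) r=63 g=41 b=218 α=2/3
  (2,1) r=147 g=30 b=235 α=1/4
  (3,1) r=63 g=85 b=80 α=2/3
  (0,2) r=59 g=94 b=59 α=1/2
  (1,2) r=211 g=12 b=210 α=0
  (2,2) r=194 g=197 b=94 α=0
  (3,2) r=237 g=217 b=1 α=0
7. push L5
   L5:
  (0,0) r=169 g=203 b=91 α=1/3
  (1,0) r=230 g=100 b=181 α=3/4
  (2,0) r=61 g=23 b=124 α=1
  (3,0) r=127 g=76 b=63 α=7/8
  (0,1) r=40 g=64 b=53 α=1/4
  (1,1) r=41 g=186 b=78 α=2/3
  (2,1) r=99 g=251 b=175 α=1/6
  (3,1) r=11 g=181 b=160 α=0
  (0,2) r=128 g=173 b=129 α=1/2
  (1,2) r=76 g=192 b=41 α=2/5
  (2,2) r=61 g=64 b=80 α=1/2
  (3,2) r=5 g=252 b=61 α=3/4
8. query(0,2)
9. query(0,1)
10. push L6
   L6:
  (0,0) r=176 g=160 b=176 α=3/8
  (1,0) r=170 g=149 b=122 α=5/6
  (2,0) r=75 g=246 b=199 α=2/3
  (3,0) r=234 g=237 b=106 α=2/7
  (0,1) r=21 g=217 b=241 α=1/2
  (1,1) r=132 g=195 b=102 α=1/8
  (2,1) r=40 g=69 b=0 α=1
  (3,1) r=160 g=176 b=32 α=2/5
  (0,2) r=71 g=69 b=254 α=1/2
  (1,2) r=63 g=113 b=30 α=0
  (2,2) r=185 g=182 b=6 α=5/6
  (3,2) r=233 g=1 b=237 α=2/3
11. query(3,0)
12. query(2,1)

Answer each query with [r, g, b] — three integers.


at x=2,y=1 over L1,L2,L3:
+L1 (α=1/5) → [231/5, 223/5, 45]
+L2 (α=1/2) → [538/5, 803/10, 221/2]
+L3 (α=5/7) → [7001/35, 4453/35, 1411/7]
rounded: [200, 127, 202]

(0,2) stack=L1,L2,L4,L5; from [0,0,0]:
L1 α=1/2: [81/2, 151/2, 147/2]
L2 α=1/2: [383/4, 361/4, 205/4]
L4 α=1/2: [619/8, 737/8, 441/8]
L5 α=1/2: [1643/16, 2121/16, 1473/16]
→ [103, 133, 92]

query (0,1) [L1,L2,L4,L5] — begin 0,0,0
+L1 (α=1/3) → [37, 115/3, 161/3]
+L2 (α=1) → [166, 168, 141]
+L4 (α=1/2) → [221/2, 149, 164]
+L5 (α=1/4) → [743/8, 511/4, 545/4]
rounded: [93, 128, 136]

query (3,0) [L1,L2,L4,L5,L6] — begin 0,0,0
after L1 α=2/5: [502/5, 36, 344/5]
after L2 α=1/2: [816/5, 43, 749/10]
after L4 α=2/5: [4978/25, 219/5, 4527/50]
after L5 α=7/8: [27203/200, 2879/40, 26577/400]
after L6 α=2/7: [45923/280, 953/8, 43537/560]
rounded: [164, 119, 78]

query (2,1) [L1,L2,L4,L5,L6] — begin 0,0,0
+L1 (α=1/5) → [231/5, 223/5, 45]
+L2 (α=1/2) → [538/5, 803/10, 221/2]
+L4 (α=1/4) → [2349/20, 2709/40, 1133/8]
+L5 (α=1/6) → [915/8, 4717/48, 2355/16]
+L6 (α=1) → [40, 69, 0]
→ [40, 69, 0]


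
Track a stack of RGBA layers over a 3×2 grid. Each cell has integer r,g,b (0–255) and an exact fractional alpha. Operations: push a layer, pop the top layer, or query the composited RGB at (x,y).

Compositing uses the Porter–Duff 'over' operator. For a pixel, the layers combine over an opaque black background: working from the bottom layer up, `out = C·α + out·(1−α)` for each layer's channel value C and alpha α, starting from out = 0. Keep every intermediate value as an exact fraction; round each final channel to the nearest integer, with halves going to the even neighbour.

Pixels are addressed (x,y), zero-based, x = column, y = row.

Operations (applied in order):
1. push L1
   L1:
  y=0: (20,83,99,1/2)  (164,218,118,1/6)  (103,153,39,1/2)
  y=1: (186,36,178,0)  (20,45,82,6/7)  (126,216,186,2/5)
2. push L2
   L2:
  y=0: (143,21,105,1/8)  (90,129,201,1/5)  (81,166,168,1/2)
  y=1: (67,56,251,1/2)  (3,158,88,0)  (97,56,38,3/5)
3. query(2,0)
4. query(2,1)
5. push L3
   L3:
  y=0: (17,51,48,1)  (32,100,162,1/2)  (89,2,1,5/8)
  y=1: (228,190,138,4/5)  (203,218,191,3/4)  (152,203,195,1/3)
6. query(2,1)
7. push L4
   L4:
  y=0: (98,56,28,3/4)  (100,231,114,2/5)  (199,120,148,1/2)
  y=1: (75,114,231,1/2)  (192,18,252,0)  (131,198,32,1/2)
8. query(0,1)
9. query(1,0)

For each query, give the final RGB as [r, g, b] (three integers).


(2,0) stack=L1,L2; from [0,0,0]:
+L1 (α=1/2) → [103/2, 153/2, 39/2]
+L2 (α=1/2) → [265/4, 485/4, 375/4]
→ [66, 121, 94]

query (2,1) [L1,L2] — begin 0,0,0
L1 α=2/5: [252/5, 432/5, 372/5]
L2 α=3/5: [1959/25, 1704/25, 1314/25]
→ [78, 68, 53]

(2,1) stack=L1,L2,L3; from [0,0,0]:
L1 α=2/5: [252/5, 432/5, 372/5]
L2 α=3/5: [1959/25, 1704/25, 1314/25]
L3 α=1/3: [7718/75, 8483/75, 2501/25]
= [103, 113, 100]

at x=0,y=1 over L1,L2,L3,L4:
L1 α=0: [0, 0, 0]
L2 α=1/2: [67/2, 28, 251/2]
L3 α=4/5: [1891/10, 788/5, 271/2]
L4 α=1/2: [2641/20, 679/5, 733/4]
→ [132, 136, 183]

query (1,0) [L1,L2,L3,L4] — begin 0,0,0
L1 α=1/6: [82/3, 109/3, 59/3]
L2 α=1/5: [598/15, 823/15, 839/15]
L3 α=1/2: [539/15, 2323/30, 3269/30]
L4 α=2/5: [1539/25, 6943/50, 5549/50]
= [62, 139, 111]


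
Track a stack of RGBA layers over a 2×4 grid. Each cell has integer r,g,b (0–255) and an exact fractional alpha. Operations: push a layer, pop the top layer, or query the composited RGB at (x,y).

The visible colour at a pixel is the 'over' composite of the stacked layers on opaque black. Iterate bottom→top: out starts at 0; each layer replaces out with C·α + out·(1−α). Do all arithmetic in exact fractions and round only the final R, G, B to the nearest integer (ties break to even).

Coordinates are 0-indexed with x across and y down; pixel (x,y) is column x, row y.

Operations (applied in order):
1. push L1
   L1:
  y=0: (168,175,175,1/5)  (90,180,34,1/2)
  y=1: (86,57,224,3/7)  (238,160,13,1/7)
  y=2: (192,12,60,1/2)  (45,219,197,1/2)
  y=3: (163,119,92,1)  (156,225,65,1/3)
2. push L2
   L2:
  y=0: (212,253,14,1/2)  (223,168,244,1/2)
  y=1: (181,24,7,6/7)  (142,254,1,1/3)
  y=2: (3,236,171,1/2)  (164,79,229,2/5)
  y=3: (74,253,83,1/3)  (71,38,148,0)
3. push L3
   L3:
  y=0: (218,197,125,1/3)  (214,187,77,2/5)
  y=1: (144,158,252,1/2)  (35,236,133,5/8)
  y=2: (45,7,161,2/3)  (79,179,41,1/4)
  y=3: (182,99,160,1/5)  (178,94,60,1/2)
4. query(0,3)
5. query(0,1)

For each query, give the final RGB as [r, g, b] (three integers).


(0,3) stack=L1,L2,L3; from [0,0,0]:
after L1 α=1: [163, 119, 92]
after L2 α=1/3: [400/3, 491/3, 89]
after L3 α=1/5: [2146/15, 2261/15, 516/5]
= [143, 151, 103]

at x=0,y=1 over L1,L2,L3:
after L1 α=3/7: [258/7, 171/7, 96]
after L2 α=6/7: [7860/49, 1179/49, 138/7]
after L3 α=1/2: [7458/49, 8921/98, 951/7]
→ [152, 91, 136]


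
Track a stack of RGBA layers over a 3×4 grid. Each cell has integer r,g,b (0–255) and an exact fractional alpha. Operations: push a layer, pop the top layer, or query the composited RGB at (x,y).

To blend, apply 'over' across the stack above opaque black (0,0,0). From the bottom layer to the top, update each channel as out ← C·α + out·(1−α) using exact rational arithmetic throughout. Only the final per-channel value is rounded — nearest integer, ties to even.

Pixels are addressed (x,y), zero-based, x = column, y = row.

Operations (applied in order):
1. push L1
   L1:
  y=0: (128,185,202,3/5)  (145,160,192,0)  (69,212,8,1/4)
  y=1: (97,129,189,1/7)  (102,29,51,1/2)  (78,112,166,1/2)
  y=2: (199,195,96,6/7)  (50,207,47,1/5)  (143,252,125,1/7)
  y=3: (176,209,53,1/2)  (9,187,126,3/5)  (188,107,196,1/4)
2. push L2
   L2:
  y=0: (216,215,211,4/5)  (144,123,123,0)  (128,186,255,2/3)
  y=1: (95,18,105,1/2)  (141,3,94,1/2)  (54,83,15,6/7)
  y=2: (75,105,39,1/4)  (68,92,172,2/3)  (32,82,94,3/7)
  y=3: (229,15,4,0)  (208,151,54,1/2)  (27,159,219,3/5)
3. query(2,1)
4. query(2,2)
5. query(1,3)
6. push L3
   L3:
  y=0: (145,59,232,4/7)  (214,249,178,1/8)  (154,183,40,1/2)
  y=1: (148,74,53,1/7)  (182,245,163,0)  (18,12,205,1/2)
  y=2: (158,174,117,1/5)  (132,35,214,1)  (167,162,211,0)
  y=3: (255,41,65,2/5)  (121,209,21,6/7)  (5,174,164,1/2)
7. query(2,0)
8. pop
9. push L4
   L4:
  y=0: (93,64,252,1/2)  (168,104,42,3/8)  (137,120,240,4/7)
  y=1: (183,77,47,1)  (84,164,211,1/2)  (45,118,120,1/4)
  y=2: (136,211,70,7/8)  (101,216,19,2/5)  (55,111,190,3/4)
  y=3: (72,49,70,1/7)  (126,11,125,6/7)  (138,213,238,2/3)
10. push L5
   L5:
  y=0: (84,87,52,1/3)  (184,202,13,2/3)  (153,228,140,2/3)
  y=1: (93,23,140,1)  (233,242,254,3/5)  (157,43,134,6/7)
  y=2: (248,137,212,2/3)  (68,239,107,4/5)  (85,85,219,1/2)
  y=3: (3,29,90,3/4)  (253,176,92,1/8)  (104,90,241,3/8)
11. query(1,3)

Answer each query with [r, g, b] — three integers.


(2,1) stack=L1,L2; from [0,0,0]:
L1 α=1/2: [39, 56, 83]
L2 α=6/7: [363/7, 554/7, 173/7]
rounded: [52, 79, 25]

at x=2,y=2 over L1,L2:
L1 α=1/7: [143/7, 36, 125/7]
L2 α=3/7: [1244/49, 390/7, 2474/49]
→ [25, 56, 50]

at x=1,y=3 over L1,L2:
+L1 (α=3/5) → [27/5, 561/5, 378/5]
+L2 (α=1/2) → [1067/10, 658/5, 324/5]
rounded: [107, 132, 65]

query (2,0) [L1,L2,L3] — begin 0,0,0
after L1 α=1/4: [69/4, 53, 2]
after L2 α=2/3: [1093/12, 425/3, 512/3]
after L3 α=1/2: [2941/24, 487/3, 316/3]
→ [123, 162, 105]

query (1,3) [L1,L2,L4,L5] — begin 0,0,0
+L1 (α=3/5) → [27/5, 561/5, 378/5]
+L2 (α=1/2) → [1067/10, 658/5, 324/5]
+L4 (α=6/7) → [8627/70, 988/35, 582/5]
+L5 (α=1/8) → [11157/80, 467/10, 2267/20]
rounded: [139, 47, 113]


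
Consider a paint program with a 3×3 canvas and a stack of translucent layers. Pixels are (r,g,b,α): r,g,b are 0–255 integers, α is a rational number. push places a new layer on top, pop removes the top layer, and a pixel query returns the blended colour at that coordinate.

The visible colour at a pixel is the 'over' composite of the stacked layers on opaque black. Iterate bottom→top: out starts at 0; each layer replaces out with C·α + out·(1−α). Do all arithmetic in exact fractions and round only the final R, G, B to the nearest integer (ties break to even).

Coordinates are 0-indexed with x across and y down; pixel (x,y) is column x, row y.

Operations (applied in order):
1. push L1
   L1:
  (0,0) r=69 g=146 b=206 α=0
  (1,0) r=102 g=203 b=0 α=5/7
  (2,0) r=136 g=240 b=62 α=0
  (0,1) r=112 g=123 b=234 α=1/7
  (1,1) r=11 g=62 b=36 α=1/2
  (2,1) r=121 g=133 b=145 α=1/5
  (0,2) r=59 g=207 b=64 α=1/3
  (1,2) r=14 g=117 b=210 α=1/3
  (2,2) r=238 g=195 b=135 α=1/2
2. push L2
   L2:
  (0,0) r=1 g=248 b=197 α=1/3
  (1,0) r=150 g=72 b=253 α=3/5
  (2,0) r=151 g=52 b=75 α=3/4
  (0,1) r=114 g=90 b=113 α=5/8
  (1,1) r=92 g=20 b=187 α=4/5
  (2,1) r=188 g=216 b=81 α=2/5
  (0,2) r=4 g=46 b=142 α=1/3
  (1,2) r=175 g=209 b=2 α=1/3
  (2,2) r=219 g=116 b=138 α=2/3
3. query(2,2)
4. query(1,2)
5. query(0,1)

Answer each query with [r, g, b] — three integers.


query (2,2) [L1,L2] — begin 0,0,0
+L1 (α=1/2) → [119, 195/2, 135/2]
+L2 (α=2/3) → [557/3, 659/6, 229/2]
= [186, 110, 114]

(1,2) stack=L1,L2; from [0,0,0]:
+L1 (α=1/3) → [14/3, 39, 70]
+L2 (α=1/3) → [553/9, 287/3, 142/3]
rounded: [61, 96, 47]

query (0,1) [L1,L2] — begin 0,0,0
after L1 α=1/7: [16, 123/7, 234/7]
after L2 α=5/8: [309/4, 3519/56, 4657/56]
→ [77, 63, 83]


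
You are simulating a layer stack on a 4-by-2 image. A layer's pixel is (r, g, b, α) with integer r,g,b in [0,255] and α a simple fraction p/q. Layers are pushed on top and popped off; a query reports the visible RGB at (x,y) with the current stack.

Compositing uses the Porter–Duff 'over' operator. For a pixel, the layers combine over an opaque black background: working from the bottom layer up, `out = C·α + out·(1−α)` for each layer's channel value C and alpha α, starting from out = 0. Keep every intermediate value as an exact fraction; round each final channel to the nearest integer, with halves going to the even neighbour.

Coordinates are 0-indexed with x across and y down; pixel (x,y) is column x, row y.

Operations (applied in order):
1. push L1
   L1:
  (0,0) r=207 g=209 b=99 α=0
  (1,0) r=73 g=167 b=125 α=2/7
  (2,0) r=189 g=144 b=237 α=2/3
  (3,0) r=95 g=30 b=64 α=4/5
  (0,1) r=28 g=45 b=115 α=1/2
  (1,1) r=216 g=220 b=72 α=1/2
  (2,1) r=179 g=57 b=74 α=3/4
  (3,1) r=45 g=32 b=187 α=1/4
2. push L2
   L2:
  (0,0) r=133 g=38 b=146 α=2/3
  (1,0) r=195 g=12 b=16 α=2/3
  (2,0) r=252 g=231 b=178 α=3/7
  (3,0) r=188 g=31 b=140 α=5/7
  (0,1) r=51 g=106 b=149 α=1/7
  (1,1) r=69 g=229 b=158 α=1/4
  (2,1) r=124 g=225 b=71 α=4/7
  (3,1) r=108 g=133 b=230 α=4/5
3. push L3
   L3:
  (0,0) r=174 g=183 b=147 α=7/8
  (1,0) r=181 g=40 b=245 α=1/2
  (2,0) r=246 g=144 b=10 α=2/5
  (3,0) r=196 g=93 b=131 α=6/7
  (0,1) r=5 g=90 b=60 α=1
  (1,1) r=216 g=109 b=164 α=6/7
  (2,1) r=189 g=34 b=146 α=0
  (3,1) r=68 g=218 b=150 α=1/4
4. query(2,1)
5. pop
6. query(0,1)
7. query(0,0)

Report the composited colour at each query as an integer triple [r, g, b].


(2,1) stack=L1,L2,L3; from [0,0,0]:
+L1 (α=3/4) → [537/4, 171/4, 111/2]
+L2 (α=4/7) → [3595/28, 4113/28, 901/14]
+L3 (α=0) → [3595/28, 4113/28, 901/14]
→ [128, 147, 64]

at x=0,y=1 over L1,L2:
L1 α=1/2: [14, 45/2, 115/2]
L2 α=1/7: [135/7, 241/7, 494/7]
= [19, 34, 71]

query (0,0) [L1,L2] — begin 0,0,0
after L1 α=0: [0, 0, 0]
after L2 α=2/3: [266/3, 76/3, 292/3]
rounded: [89, 25, 97]


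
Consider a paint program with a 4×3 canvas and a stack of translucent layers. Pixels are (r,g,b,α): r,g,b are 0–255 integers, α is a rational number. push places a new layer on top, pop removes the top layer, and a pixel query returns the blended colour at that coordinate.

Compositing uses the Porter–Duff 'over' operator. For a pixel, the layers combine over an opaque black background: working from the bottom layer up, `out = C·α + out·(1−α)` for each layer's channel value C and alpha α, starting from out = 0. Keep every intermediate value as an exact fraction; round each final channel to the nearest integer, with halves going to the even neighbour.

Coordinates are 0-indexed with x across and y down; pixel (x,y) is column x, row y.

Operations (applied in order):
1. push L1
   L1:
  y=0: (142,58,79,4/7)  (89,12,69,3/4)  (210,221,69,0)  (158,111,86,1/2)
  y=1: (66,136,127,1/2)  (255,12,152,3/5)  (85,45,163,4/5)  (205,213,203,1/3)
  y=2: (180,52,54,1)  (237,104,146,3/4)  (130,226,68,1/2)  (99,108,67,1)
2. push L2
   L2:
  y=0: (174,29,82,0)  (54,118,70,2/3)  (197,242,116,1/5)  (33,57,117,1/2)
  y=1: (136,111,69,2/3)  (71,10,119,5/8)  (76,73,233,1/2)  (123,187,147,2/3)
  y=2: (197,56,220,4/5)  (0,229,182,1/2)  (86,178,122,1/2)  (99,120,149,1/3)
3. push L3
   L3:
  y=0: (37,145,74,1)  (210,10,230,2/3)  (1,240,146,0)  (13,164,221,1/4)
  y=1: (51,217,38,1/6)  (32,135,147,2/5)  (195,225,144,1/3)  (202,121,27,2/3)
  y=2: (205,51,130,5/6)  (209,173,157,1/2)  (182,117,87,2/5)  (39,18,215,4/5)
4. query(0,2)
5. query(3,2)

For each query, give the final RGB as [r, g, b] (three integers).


(0,2) stack=L1,L2,L3; from [0,0,0]:
+L1 (α=1) → [180, 52, 54]
+L2 (α=4/5) → [968/5, 276/5, 934/5]
+L3 (α=5/6) → [2031/10, 517/10, 2092/15]
rounded: [203, 52, 139]

query (3,2) [L1,L2,L3] — begin 0,0,0
L1 α=1: [99, 108, 67]
L2 α=1/3: [99, 112, 283/3]
L3 α=4/5: [51, 184/5, 2863/15]
→ [51, 37, 191]


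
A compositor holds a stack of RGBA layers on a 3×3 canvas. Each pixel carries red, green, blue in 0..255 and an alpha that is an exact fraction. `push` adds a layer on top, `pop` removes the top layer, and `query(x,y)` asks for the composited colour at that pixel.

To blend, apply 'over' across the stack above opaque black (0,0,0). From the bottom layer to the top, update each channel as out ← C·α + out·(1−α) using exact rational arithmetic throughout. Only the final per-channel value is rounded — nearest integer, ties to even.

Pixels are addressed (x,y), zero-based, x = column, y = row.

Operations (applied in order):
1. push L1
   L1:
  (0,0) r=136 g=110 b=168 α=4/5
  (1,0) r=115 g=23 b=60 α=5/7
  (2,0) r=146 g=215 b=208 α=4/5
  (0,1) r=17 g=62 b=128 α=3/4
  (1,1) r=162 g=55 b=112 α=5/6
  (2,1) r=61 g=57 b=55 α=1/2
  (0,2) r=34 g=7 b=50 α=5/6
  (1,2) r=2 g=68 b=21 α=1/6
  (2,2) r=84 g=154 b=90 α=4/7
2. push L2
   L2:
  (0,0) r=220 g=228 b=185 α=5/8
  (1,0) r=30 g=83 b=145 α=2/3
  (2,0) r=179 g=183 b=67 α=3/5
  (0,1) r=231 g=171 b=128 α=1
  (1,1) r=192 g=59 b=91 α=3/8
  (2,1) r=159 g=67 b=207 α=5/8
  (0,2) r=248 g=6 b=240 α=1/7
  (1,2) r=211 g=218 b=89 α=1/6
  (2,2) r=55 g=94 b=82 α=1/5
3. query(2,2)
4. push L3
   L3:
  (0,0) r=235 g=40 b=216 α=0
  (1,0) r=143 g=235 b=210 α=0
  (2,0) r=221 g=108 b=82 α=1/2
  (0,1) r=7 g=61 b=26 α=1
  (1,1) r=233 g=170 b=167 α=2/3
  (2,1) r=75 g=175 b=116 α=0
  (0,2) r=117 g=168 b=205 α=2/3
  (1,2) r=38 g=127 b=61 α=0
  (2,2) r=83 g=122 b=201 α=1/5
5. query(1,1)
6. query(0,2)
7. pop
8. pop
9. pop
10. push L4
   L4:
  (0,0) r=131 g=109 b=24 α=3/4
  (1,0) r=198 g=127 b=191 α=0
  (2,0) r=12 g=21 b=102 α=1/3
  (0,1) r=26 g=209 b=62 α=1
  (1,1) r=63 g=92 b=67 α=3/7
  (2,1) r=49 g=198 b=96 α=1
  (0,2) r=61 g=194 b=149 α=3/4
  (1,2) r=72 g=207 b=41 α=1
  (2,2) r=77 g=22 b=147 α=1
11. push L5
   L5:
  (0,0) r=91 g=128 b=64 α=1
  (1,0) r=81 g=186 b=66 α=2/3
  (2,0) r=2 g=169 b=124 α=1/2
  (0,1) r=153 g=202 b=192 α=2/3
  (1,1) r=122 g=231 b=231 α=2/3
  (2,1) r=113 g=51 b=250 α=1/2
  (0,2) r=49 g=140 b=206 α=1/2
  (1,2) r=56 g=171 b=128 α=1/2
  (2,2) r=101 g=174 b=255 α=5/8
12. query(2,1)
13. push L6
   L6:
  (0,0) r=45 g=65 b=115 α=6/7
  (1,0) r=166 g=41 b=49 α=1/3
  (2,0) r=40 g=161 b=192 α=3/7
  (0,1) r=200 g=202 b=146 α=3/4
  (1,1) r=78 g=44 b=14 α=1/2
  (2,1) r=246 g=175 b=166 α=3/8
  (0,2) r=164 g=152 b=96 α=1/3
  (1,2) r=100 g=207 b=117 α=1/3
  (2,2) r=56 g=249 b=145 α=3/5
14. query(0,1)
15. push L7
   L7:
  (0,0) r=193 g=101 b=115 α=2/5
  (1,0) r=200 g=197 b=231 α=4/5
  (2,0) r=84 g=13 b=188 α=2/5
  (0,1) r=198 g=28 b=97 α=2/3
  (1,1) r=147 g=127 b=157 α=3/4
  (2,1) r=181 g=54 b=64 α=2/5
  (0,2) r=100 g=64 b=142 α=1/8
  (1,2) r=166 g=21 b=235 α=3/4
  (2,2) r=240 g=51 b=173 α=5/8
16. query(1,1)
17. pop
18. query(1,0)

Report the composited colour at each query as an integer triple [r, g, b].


query (2,2) [L1,L2] — begin 0,0,0
after L1 α=4/7: [48, 88, 360/7]
after L2 α=1/5: [247/5, 446/5, 2014/35]
→ [49, 89, 58]

at x=1,y=1 over L1,L2,L3:
+L1 (α=5/6) → [135, 275/6, 280/3]
+L2 (α=3/8) → [1251/8, 2437/48, 2219/24]
+L3 (α=2/3) → [4979/24, 18757/144, 10235/72]
rounded: [207, 130, 142]

at x=0,y=2 over L1,L2,L3:
+L1 (α=5/6) → [85/3, 35/6, 125/3]
+L2 (α=1/7) → [418/7, 41/7, 70]
+L3 (α=2/3) → [2056/21, 2393/21, 160]
→ [98, 114, 160]

query (2,1) [L4,L5] — begin 0,0,0
after L4 α=1: [49, 198, 96]
after L5 α=1/2: [81, 249/2, 173]
→ [81, 124, 173]

at x=0,y=1 over L4,L5,L6:
after L4 α=1: [26, 209, 62]
after L5 α=2/3: [332/3, 613/3, 446/3]
after L6 α=3/4: [533/3, 2431/12, 440/3]
→ [178, 203, 147]

at x=1,y=1 over L4,L5,L6,L7:
L4 α=3/7: [27, 276/7, 201/7]
L5 α=2/3: [271/3, 1170/7, 1145/7]
L6 α=1/2: [505/6, 739/7, 1243/14]
L7 α=3/4: [3151/24, 1703/14, 7837/56]
= [131, 122, 140]

at x=1,y=0 over L4,L5,L6:
after L4 α=0: [0, 0, 0]
after L5 α=2/3: [54, 124, 44]
after L6 α=1/3: [274/3, 289/3, 137/3]
→ [91, 96, 46]


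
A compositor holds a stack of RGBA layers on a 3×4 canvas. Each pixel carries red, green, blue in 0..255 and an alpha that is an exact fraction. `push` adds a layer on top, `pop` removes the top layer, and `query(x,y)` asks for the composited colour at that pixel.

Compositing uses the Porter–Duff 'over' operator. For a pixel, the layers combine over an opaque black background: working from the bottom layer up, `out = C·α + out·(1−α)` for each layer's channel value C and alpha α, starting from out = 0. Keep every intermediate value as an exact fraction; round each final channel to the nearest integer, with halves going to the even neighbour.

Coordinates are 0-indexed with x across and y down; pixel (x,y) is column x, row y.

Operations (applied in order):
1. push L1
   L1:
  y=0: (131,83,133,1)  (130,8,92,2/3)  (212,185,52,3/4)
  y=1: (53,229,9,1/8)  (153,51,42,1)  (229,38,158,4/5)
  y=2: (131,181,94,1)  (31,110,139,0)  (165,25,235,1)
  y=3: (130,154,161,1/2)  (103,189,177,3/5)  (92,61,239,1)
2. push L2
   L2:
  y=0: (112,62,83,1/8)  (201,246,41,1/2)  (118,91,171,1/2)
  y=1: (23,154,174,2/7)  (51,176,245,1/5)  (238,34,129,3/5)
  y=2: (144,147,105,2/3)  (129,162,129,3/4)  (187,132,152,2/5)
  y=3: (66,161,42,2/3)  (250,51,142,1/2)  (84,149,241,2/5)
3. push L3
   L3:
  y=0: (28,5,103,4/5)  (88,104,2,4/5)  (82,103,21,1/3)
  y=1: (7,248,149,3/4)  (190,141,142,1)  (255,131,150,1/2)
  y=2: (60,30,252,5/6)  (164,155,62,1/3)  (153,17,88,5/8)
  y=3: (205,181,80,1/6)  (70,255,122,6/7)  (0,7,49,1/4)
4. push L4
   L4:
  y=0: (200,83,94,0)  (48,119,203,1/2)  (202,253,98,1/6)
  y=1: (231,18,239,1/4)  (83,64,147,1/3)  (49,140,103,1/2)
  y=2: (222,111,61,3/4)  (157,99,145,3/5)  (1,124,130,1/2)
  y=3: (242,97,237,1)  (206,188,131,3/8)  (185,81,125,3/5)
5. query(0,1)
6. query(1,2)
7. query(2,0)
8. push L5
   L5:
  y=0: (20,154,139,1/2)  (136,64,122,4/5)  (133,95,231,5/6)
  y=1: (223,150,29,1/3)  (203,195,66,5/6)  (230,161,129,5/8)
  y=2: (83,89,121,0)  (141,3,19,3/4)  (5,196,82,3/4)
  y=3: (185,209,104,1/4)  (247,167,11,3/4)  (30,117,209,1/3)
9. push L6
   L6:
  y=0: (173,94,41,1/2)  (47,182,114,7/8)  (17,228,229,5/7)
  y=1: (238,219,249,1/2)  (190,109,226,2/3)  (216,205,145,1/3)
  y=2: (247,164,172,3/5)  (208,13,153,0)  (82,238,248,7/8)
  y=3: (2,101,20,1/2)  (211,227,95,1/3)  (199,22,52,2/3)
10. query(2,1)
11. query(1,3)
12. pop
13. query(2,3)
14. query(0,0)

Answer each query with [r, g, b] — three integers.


at x=0,y=1 over L1,L2,L3,L4:
after L1 α=1/8: [53/8, 229/8, 9/8]
after L2 α=2/7: [633/56, 3609/56, 2829/56]
after L3 α=3/4: [1809/224, 45273/224, 27861/224]
after L4 α=1/4: [57171/896, 139851/896, 137119/896]
rounded: [64, 156, 153]

(1,2) stack=L1,L2,L3,L4; from [0,0,0]:
L1 α=0: [0, 0, 0]
L2 α=3/4: [387/4, 243/2, 387/4]
L3 α=1/3: [715/6, 398/3, 511/6]
L4 α=3/5: [2128/15, 1687/15, 1816/15]
= [142, 112, 121]

query (2,0) [L1,L2,L3,L4] — begin 0,0,0
after L1 α=3/4: [159, 555/4, 39]
after L2 α=1/2: [277/2, 919/8, 105]
after L3 α=1/3: [359/3, 1331/12, 77]
after L4 α=1/6: [2401/18, 9691/72, 161/2]
rounded: [133, 135, 80]

(2,1) stack=L1,L2,L3,L4,L5,L6; from [0,0,0]:
after L1 α=4/5: [916/5, 152/5, 632/5]
after L2 α=3/5: [5402/25, 814/25, 3199/25]
after L3 α=1/2: [11777/50, 4089/50, 6949/50]
after L4 α=1/2: [14227/100, 11089/100, 12099/100]
after L5 α=5/8: [157681/800, 113767/800, 100797/800]
after L6 α=1/3: [244081/1200, 195767/1200, 158797/1200]
rounded: [203, 163, 132]

query (1,3) [L1,L2,L3,L4,L5,L6] — begin 0,0,0
after L1 α=3/5: [309/5, 567/5, 531/5]
after L2 α=1/2: [1559/10, 411/5, 1241/10]
after L3 α=6/7: [5759/70, 8061/35, 1223/10]
after L4 α=3/8: [14411/112, 12009/56, 2009/16]
after L5 α=3/4: [97403/448, 40065/224, 2537/64]
after L6 α=1/3: [144667/672, 65489/336, 1859/32]
→ [215, 195, 58]

at x=2,y=3 over L1,L2,L3,L4,L5:
after L1 α=1: [92, 61, 239]
after L2 α=2/5: [444/5, 481/5, 1199/5]
after L3 α=1/4: [333/5, 739/10, 1921/10]
after L4 α=3/5: [3441/25, 1954/25, 3796/25]
after L5 α=1/3: [2544/25, 6833/75, 12817/75]
= [102, 91, 171]

query (0,0) [L1,L2,L3,L4,L5] — begin 0,0,0
after L1 α=1: [131, 83, 133]
after L2 α=1/8: [1029/8, 643/8, 507/4]
after L3 α=4/5: [385/8, 803/40, 431/4]
after L4 α=0: [385/8, 803/40, 431/4]
after L5 α=1/2: [545/16, 6963/80, 987/8]
= [34, 87, 123]


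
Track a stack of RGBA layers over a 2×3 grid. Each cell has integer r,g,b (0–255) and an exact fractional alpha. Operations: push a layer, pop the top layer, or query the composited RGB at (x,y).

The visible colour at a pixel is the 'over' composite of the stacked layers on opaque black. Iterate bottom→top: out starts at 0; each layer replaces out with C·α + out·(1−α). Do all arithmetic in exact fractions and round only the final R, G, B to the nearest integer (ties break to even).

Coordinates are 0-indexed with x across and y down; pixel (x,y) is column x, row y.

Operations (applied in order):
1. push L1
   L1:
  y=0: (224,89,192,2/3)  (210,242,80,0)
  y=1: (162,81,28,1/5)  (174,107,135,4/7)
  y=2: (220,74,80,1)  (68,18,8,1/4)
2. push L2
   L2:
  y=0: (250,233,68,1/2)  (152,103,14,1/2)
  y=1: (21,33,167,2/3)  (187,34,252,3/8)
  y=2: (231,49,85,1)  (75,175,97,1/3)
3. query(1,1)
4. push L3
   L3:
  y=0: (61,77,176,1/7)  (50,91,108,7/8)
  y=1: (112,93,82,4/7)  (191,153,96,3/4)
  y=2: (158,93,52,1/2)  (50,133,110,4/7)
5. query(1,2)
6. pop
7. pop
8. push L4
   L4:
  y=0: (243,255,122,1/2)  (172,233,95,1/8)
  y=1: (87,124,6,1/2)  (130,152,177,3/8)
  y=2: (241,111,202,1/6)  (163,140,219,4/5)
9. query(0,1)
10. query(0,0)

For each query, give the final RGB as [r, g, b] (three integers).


query (1,1) [L1,L2] — begin 0,0,0
+L1 (α=4/7) → [696/7, 428/7, 540/7]
+L2 (α=3/8) → [7407/56, 1427/28, 999/7]
= [132, 51, 143]

at x=1,y=2 over L1,L2,L3:
L1 α=1/4: [17, 9/2, 2]
L2 α=1/3: [109/3, 184/3, 101/3]
L3 α=4/7: [309/7, 716/7, 541/7]
= [44, 102, 77]

query (0,1) [L1,L4] — begin 0,0,0
after L1 α=1/5: [162/5, 81/5, 28/5]
after L4 α=1/2: [597/10, 701/10, 29/5]
→ [60, 70, 6]

(0,0) stack=L1,L4; from [0,0,0]:
+L1 (α=2/3) → [448/3, 178/3, 128]
+L4 (α=1/2) → [1177/6, 943/6, 125]
rounded: [196, 157, 125]


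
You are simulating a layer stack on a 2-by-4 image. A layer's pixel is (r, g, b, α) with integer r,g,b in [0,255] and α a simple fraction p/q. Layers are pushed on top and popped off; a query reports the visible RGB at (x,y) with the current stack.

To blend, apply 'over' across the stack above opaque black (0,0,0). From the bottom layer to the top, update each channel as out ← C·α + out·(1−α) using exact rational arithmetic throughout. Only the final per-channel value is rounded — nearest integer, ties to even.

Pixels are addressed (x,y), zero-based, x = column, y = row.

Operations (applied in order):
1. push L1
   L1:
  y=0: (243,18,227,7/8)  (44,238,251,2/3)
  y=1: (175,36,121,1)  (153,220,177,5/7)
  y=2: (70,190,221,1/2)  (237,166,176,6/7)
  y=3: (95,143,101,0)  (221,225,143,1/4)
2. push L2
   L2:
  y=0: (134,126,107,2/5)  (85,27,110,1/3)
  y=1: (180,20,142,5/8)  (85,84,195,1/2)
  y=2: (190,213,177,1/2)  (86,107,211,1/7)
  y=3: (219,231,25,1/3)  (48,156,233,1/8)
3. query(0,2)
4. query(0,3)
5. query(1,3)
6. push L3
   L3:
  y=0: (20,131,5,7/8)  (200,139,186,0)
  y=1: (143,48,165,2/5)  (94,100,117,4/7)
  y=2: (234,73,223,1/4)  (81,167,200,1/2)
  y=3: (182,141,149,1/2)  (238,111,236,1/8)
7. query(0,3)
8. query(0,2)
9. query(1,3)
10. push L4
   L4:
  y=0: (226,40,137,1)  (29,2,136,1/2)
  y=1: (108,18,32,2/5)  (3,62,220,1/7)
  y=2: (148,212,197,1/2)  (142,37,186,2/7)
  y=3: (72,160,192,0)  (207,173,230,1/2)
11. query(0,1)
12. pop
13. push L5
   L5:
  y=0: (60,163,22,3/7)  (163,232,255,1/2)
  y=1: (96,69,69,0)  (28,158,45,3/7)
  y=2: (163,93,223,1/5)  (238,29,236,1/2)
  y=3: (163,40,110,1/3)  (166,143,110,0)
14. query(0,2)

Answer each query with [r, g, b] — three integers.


(0,2) stack=L1,L2; from [0,0,0]:
after L1 α=1/2: [35, 95, 221/2]
after L2 α=1/2: [225/2, 154, 575/4]
rounded: [112, 154, 144]

(0,3) stack=L1,L2; from [0,0,0]:
after L1 α=0: [0, 0, 0]
after L2 α=1/3: [73, 77, 25/3]
→ [73, 77, 8]

query (1,3) [L1,L2] — begin 0,0,0
after L1 α=1/4: [221/4, 225/4, 143/4]
after L2 α=1/8: [1739/32, 2199/32, 1933/32]
→ [54, 69, 60]

(0,3) stack=L1,L2,L3; from [0,0,0]:
+L1 (α=0) → [0, 0, 0]
+L2 (α=1/3) → [73, 77, 25/3]
+L3 (α=1/2) → [255/2, 109, 236/3]
rounded: [128, 109, 79]

at x=0,y=2 over L1,L2,L3:
after L1 α=1/2: [35, 95, 221/2]
after L2 α=1/2: [225/2, 154, 575/4]
after L3 α=1/4: [1143/8, 535/4, 2617/16]
rounded: [143, 134, 164]

query (1,3) [L1,L2,L3] — begin 0,0,0
L1 α=1/4: [221/4, 225/4, 143/4]
L2 α=1/8: [1739/32, 2199/32, 1933/32]
L3 α=1/8: [19789/256, 18945/256, 21083/256]
rounded: [77, 74, 82]

at x=0,y=1 over L1,L2,L3,L4:
+L1 (α=1) → [175, 36, 121]
+L2 (α=5/8) → [1425/8, 26, 1073/8]
+L3 (α=2/5) → [6563/40, 174/5, 5859/40]
+L4 (α=2/5) → [28329/200, 702/25, 20137/200]
rounded: [142, 28, 101]

at x=0,y=2 over L1,L2,L3,L5:
+L1 (α=1/2) → [35, 95, 221/2]
+L2 (α=1/2) → [225/2, 154, 575/4]
+L3 (α=1/4) → [1143/8, 535/4, 2617/16]
+L5 (α=1/5) → [1469/10, 628/5, 3509/20]
rounded: [147, 126, 175]


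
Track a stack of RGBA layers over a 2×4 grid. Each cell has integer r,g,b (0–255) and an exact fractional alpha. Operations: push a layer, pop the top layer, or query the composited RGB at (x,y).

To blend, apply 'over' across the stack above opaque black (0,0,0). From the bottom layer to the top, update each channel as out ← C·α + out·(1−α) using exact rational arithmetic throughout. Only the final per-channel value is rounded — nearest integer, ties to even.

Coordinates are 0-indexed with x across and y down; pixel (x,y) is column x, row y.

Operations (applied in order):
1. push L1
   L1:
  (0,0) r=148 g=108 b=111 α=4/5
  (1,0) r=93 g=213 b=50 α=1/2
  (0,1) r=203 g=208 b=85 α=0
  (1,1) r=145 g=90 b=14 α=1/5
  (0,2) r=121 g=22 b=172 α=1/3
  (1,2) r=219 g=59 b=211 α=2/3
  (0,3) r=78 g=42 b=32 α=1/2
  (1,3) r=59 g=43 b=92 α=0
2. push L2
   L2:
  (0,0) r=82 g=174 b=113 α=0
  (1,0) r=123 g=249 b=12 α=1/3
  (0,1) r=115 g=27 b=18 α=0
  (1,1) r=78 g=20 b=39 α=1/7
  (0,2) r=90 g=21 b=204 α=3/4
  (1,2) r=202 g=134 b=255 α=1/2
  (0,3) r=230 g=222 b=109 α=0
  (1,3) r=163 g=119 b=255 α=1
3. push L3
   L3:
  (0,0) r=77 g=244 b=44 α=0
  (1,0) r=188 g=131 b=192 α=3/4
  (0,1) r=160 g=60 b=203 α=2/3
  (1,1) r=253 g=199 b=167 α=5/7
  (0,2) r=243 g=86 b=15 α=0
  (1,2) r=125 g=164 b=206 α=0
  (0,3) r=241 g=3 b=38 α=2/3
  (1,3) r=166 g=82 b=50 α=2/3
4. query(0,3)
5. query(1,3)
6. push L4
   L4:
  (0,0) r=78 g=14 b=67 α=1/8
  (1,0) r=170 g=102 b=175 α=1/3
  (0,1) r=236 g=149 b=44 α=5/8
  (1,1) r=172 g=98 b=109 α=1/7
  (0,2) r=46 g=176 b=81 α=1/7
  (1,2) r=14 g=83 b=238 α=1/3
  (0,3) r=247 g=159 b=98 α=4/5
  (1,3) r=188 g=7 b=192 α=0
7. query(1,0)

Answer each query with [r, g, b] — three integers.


(0,3) stack=L1,L2,L3; from [0,0,0]:
after L1 α=1/2: [39, 21, 16]
after L2 α=0: [39, 21, 16]
after L3 α=2/3: [521/3, 9, 92/3]
rounded: [174, 9, 31]

query (1,3) [L1,L2,L3] — begin 0,0,0
L1 α=0: [0, 0, 0]
L2 α=1: [163, 119, 255]
L3 α=2/3: [165, 283/3, 355/3]
→ [165, 94, 118]

at x=1,y=0 over L1,L2,L3,L4:
after L1 α=1/2: [93/2, 213/2, 25]
after L2 α=1/3: [72, 154, 62/3]
after L3 α=3/4: [159, 547/4, 895/6]
after L4 α=1/3: [488/3, 751/6, 1420/9]
= [163, 125, 158]


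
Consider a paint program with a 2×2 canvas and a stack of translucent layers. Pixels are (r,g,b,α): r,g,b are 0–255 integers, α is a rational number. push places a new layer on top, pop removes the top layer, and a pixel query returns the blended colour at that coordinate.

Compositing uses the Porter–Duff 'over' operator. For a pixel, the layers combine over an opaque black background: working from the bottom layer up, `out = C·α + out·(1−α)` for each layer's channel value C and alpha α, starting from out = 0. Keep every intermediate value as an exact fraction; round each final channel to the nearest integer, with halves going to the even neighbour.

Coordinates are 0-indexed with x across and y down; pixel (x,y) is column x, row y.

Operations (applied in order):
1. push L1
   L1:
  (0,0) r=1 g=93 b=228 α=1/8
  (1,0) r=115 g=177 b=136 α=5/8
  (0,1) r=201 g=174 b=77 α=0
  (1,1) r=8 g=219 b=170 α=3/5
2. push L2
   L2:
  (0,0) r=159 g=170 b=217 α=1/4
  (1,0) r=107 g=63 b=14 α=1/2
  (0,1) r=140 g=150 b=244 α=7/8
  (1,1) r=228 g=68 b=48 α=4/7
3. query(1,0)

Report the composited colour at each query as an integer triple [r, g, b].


(1,0) stack=L1,L2; from [0,0,0]:
after L1 α=5/8: [575/8, 885/8, 85]
after L2 α=1/2: [1431/16, 1389/16, 99/2]
rounded: [89, 87, 50]


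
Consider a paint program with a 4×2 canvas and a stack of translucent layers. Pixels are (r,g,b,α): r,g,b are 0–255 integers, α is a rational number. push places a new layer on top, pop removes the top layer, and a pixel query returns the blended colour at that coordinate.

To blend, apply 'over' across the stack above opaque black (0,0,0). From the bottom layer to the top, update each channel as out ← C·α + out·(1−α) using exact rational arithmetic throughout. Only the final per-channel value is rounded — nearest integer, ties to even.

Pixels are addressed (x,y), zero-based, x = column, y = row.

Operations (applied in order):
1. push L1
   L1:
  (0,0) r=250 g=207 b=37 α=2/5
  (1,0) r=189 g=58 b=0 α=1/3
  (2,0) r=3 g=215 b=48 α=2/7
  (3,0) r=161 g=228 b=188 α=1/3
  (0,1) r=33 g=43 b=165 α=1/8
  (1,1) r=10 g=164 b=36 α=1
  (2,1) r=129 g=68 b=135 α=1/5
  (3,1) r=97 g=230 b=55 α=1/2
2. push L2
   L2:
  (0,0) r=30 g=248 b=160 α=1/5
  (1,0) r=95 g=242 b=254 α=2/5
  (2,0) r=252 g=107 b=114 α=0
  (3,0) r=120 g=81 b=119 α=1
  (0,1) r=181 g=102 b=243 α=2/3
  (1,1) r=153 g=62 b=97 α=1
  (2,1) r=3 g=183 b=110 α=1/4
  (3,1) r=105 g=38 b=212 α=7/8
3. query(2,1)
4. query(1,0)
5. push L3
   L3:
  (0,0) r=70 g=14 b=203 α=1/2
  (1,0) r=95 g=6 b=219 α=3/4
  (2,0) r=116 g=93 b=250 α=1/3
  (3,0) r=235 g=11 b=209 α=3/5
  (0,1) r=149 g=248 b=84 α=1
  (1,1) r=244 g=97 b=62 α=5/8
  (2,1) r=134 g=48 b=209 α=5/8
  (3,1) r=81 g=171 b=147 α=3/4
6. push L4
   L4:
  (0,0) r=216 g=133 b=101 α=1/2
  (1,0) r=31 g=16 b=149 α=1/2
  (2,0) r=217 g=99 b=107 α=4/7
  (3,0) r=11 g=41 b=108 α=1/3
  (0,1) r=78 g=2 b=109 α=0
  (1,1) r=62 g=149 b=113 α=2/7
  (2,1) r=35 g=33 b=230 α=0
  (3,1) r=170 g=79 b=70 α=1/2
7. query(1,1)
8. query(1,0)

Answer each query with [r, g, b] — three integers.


(2,1) stack=L1,L2; from [0,0,0]:
after L1 α=1/5: [129/5, 68/5, 27]
after L2 α=1/4: [201/10, 1119/20, 191/4]
= [20, 56, 48]

at x=1,y=0 over L1,L2:
after L1 α=1/3: [63, 58/3, 0]
after L2 α=2/5: [379/5, 542/5, 508/5]
= [76, 108, 102]

(1,1) stack=L1,L2,L3,L4; from [0,0,0]:
after L1 α=1: [10, 164, 36]
after L2 α=1: [153, 62, 97]
after L3 α=5/8: [1679/8, 671/8, 601/8]
after L4 α=2/7: [1341/8, 5739/56, 4813/56]
rounded: [168, 102, 86]

at x=1,y=0 over L1,L2,L3,L4:
L1 α=1/3: [63, 58/3, 0]
L2 α=2/5: [379/5, 542/5, 508/5]
L3 α=3/4: [451/5, 158/5, 3793/20]
L4 α=1/2: [303/5, 119/5, 6773/40]
→ [61, 24, 169]
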